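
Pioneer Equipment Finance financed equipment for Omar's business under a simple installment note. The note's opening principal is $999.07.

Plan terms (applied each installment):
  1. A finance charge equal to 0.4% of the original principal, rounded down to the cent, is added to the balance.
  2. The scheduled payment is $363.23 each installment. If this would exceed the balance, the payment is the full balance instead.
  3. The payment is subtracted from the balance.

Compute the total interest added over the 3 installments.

Installment 1: $999.07 +$3.99 interest = $1,003.06; pay $363.23 → $639.83
Installment 2: $639.83 +$3.99 interest = $643.82; pay $363.23 → $280.59
Installment 3: $280.59 +$3.99 interest = $284.58; pay $284.58 → $0.00
Total interest: $3.99 + $3.99 + $3.99 = $11.97

$11.97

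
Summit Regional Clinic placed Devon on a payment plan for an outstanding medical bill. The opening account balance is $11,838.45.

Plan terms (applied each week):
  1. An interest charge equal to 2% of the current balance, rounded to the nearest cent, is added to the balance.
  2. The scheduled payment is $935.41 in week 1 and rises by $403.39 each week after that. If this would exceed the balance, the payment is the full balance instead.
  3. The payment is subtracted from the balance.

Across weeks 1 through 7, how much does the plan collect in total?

Week 1: opening $11,838.45; interest $236.77 → $12,075.22; payment $935.41; balance $11,139.81
Week 2: opening $11,139.81; interest $222.80 → $11,362.61; payment $1,338.80; balance $10,023.81
Week 3: opening $10,023.81; interest $200.48 → $10,224.29; payment $1,742.19; balance $8,482.10
Week 4: opening $8,482.10; interest $169.64 → $8,651.74; payment $2,145.58; balance $6,506.16
Week 5: opening $6,506.16; interest $130.12 → $6,636.28; payment $2,548.97; balance $4,087.31
Week 6: opening $4,087.31; interest $81.75 → $4,169.06; payment $2,952.36; balance $1,216.70
Week 7: opening $1,216.70; interest $24.33 → $1,241.03; payment $1,241.03; balance $0.00
Total paid: $12,904.34

$12,904.34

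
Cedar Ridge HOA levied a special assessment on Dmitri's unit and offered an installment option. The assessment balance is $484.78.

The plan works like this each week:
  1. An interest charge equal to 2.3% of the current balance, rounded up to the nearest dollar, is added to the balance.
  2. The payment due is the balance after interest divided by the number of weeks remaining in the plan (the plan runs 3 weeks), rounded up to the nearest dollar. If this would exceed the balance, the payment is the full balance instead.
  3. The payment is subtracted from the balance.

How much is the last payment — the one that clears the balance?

$172.78

Week 1: opening $484.78; interest $12.00 → $496.78; payment $166.00; balance $330.78
Week 2: opening $330.78; interest $8.00 → $338.78; payment $170.00; balance $168.78
Week 3: opening $168.78; interest $4.00 → $172.78; payment $172.78; balance $0.00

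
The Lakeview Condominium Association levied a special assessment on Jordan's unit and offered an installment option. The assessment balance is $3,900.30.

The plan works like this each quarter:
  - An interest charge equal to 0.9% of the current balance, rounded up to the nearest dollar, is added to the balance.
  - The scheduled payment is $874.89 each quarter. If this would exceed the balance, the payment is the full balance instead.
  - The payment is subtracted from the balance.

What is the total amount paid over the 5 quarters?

$4,002.30

Quarter 1: $3,900.30 +$36.00 interest = $3,936.30; pay $874.89 → $3,061.41
Quarter 2: $3,061.41 +$28.00 interest = $3,089.41; pay $874.89 → $2,214.52
Quarter 3: $2,214.52 +$20.00 interest = $2,234.52; pay $874.89 → $1,359.63
Quarter 4: $1,359.63 +$13.00 interest = $1,372.63; pay $874.89 → $497.74
Quarter 5: $497.74 +$5.00 interest = $502.74; pay $502.74 → $0.00
Total paid: $4,002.30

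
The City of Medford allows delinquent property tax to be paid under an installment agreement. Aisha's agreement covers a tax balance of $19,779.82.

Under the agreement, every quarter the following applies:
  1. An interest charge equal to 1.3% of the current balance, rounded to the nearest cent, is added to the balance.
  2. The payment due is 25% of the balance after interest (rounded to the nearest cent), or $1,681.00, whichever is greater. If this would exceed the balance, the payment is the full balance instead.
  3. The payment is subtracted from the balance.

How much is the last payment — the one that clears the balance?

Quarter 1: opening $19,779.82; interest $257.14 → $20,036.96; payment $5,009.24; balance $15,027.72
Quarter 2: opening $15,027.72; interest $195.36 → $15,223.08; payment $3,805.77; balance $11,417.31
Quarter 3: opening $11,417.31; interest $148.43 → $11,565.74; payment $2,891.44; balance $8,674.30
Quarter 4: opening $8,674.30; interest $112.77 → $8,787.07; payment $2,196.77; balance $6,590.30
Quarter 5: opening $6,590.30; interest $85.67 → $6,675.97; payment $1,681.00; balance $4,994.97
Quarter 6: opening $4,994.97; interest $64.93 → $5,059.90; payment $1,681.00; balance $3,378.90
Quarter 7: opening $3,378.90; interest $43.93 → $3,422.83; payment $1,681.00; balance $1,741.83
Quarter 8: opening $1,741.83; interest $22.64 → $1,764.47; payment $1,681.00; balance $83.47
Quarter 9: opening $83.47; interest $1.09 → $84.56; payment $84.56; balance $0.00

$84.56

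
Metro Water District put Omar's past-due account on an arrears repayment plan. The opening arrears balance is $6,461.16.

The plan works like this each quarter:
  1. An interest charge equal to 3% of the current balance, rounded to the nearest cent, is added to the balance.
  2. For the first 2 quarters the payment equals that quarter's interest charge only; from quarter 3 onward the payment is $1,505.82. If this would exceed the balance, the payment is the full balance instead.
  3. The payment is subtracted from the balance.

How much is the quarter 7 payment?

$1,001.47

Quarter 1: $6,461.16 +$193.83 interest = $6,654.99; pay $193.83 → $6,461.16
Quarter 2: $6,461.16 +$193.83 interest = $6,654.99; pay $193.83 → $6,461.16
Quarter 3: $6,461.16 +$193.83 interest = $6,654.99; pay $1,505.82 → $5,149.17
Quarter 4: $5,149.17 +$154.48 interest = $5,303.65; pay $1,505.82 → $3,797.83
Quarter 5: $3,797.83 +$113.93 interest = $3,911.76; pay $1,505.82 → $2,405.94
Quarter 6: $2,405.94 +$72.18 interest = $2,478.12; pay $1,505.82 → $972.30
Quarter 7: $972.30 +$29.17 interest = $1,001.47; pay $1,001.47 → $0.00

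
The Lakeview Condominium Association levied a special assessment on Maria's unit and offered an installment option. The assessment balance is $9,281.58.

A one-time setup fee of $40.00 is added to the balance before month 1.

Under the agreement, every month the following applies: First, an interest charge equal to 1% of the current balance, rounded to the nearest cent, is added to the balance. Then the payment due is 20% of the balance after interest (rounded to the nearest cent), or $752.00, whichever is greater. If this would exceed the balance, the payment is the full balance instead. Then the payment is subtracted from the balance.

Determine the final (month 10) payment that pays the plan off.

$290.09

# | Opening | Interest | Payment | End bal
1 | $9,321.58 | $93.22 | $1,882.96 | $7,531.84
2 | $7,531.84 | $75.32 | $1,521.43 | $6,085.73
3 | $6,085.73 | $60.86 | $1,229.32 | $4,917.27
4 | $4,917.27 | $49.17 | $993.29 | $3,973.15
5 | $3,973.15 | $39.73 | $802.58 | $3,210.30
6 | $3,210.30 | $32.10 | $752.00 | $2,490.40
7 | $2,490.40 | $24.90 | $752.00 | $1,763.30
8 | $1,763.30 | $17.63 | $752.00 | $1,028.93
9 | $1,028.93 | $10.29 | $752.00 | $287.22
10 | $287.22 | $2.87 | $290.09 | $0.00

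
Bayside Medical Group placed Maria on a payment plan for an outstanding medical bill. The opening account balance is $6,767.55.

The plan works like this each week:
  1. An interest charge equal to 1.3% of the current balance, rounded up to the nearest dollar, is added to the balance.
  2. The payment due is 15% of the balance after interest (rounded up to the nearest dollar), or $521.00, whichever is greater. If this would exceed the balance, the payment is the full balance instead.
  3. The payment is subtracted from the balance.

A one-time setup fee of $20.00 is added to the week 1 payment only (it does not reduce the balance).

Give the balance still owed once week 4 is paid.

Week 1: opening $6,767.55; interest $88.00 → $6,855.55; payment $1,029.00 (+ $20.00 fee); balance $5,826.55
Week 2: opening $5,826.55; interest $76.00 → $5,902.55; payment $886.00; balance $5,016.55
Week 3: opening $5,016.55; interest $66.00 → $5,082.55; payment $763.00; balance $4,319.55
Week 4: opening $4,319.55; interest $57.00 → $4,376.55; payment $657.00; balance $3,719.55

$3,719.55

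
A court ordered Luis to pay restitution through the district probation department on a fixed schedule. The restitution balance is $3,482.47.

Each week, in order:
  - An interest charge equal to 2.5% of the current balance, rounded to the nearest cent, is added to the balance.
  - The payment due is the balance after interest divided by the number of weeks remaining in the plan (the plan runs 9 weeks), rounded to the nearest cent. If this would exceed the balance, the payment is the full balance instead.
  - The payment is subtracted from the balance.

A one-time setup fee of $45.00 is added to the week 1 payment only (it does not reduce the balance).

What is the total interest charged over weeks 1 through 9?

# | Opening | Interest | Payment | Fee | End bal
1 | $3,482.47 | $87.06 | $396.61 | $45.00 | $3,172.92
2 | $3,172.92 | $79.32 | $406.53 | — | $2,845.71
3 | $2,845.71 | $71.14 | $416.69 | — | $2,500.16
4 | $2,500.16 | $62.50 | $427.11 | — | $2,135.55
5 | $2,135.55 | $53.39 | $437.79 | — | $1,751.15
6 | $1,751.15 | $43.78 | $448.73 | — | $1,346.20
7 | $1,346.20 | $33.66 | $459.95 | — | $919.91
8 | $919.91 | $23.00 | $471.46 | — | $471.45
9 | $471.45 | $11.79 | $483.24 | — | $0.00
Total interest: $87.06 + $79.32 + $71.14 + $62.50 + $53.39 + $43.78 + $33.66 + $23.00 + $11.79 = $465.64

$465.64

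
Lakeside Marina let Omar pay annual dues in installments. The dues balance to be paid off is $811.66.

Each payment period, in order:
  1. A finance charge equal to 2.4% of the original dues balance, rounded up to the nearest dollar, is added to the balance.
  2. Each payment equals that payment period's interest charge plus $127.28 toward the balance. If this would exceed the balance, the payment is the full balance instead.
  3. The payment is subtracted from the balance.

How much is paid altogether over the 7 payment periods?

# | Opening | Interest | Payment | End bal
1 | $811.66 | $20.00 | $147.28 | $684.38
2 | $684.38 | $20.00 | $147.28 | $557.10
3 | $557.10 | $20.00 | $147.28 | $429.82
4 | $429.82 | $20.00 | $147.28 | $302.54
5 | $302.54 | $20.00 | $147.28 | $175.26
6 | $175.26 | $20.00 | $147.28 | $47.98
7 | $47.98 | $20.00 | $67.98 | $0.00
Total paid: $951.66

$951.66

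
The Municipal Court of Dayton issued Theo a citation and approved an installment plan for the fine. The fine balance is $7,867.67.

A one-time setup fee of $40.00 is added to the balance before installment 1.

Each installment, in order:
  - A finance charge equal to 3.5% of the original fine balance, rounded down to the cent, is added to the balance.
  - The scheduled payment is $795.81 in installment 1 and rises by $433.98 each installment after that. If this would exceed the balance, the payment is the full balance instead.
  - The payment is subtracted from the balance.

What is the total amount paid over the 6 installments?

$9,559.83

Installment 1: $7,907.67 +$275.36 interest = $8,183.03; pay $795.81 → $7,387.22
Installment 2: $7,387.22 +$275.36 interest = $7,662.58; pay $1,229.79 → $6,432.79
Installment 3: $6,432.79 +$275.36 interest = $6,708.15; pay $1,663.77 → $5,044.38
Installment 4: $5,044.38 +$275.36 interest = $5,319.74; pay $2,097.75 → $3,221.99
Installment 5: $3,221.99 +$275.36 interest = $3,497.35; pay $2,531.73 → $965.62
Installment 6: $965.62 +$275.36 interest = $1,240.98; pay $1,240.98 → $0.00
Total paid: $9,559.83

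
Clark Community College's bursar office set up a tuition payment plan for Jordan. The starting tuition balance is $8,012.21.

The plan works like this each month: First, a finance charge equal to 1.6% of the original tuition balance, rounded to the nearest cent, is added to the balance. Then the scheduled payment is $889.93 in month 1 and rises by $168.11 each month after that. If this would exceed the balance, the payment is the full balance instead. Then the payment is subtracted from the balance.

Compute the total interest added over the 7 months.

$897.40

Month 1: $8,012.21 +$128.20 interest = $8,140.41; pay $889.93 → $7,250.48
Month 2: $7,250.48 +$128.20 interest = $7,378.68; pay $1,058.04 → $6,320.64
Month 3: $6,320.64 +$128.20 interest = $6,448.84; pay $1,226.15 → $5,222.69
Month 4: $5,222.69 +$128.20 interest = $5,350.89; pay $1,394.26 → $3,956.63
Month 5: $3,956.63 +$128.20 interest = $4,084.83; pay $1,562.37 → $2,522.46
Month 6: $2,522.46 +$128.20 interest = $2,650.66; pay $1,730.48 → $920.18
Month 7: $920.18 +$128.20 interest = $1,048.38; pay $1,048.38 → $0.00
Total interest: $128.20 + $128.20 + $128.20 + $128.20 + $128.20 + $128.20 + $128.20 = $897.40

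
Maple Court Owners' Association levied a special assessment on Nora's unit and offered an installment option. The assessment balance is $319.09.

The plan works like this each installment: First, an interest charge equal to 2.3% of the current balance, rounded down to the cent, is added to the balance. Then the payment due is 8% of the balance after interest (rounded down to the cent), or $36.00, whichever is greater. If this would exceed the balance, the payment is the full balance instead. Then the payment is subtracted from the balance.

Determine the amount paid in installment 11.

$0.85

Installment 1: opening $319.09; interest $7.33 → $326.42; payment $36.00; balance $290.42
Installment 2: opening $290.42; interest $6.67 → $297.09; payment $36.00; balance $261.09
Installment 3: opening $261.09; interest $6.00 → $267.09; payment $36.00; balance $231.09
Installment 4: opening $231.09; interest $5.31 → $236.40; payment $36.00; balance $200.40
Installment 5: opening $200.40; interest $4.60 → $205.00; payment $36.00; balance $169.00
Installment 6: opening $169.00; interest $3.88 → $172.88; payment $36.00; balance $136.88
Installment 7: opening $136.88; interest $3.14 → $140.02; payment $36.00; balance $104.02
Installment 8: opening $104.02; interest $2.39 → $106.41; payment $36.00; balance $70.41
Installment 9: opening $70.41; interest $1.61 → $72.02; payment $36.00; balance $36.02
Installment 10: opening $36.02; interest $0.82 → $36.84; payment $36.00; balance $0.84
Installment 11: opening $0.84; interest $0.01 → $0.85; payment $0.85; balance $0.00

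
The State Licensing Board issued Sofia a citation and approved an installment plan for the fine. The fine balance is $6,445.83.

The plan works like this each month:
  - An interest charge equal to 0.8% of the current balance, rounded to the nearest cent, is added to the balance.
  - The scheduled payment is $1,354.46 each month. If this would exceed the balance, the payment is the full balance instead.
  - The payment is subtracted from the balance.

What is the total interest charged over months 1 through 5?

$152.77

Month 1: opening $6,445.83; interest $51.57 → $6,497.40; payment $1,354.46; balance $5,142.94
Month 2: opening $5,142.94; interest $41.14 → $5,184.08; payment $1,354.46; balance $3,829.62
Month 3: opening $3,829.62; interest $30.64 → $3,860.26; payment $1,354.46; balance $2,505.80
Month 4: opening $2,505.80; interest $20.05 → $2,525.85; payment $1,354.46; balance $1,171.39
Month 5: opening $1,171.39; interest $9.37 → $1,180.76; payment $1,180.76; balance $0.00
Total interest: $51.57 + $41.14 + $30.64 + $20.05 + $9.37 = $152.77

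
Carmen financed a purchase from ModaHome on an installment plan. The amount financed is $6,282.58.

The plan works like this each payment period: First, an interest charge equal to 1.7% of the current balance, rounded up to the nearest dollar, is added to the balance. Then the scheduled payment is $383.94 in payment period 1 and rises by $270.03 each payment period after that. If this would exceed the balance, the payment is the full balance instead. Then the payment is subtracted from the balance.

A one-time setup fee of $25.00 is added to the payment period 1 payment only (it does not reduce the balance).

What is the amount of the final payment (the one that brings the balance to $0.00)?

Payment period 1: opening $6,282.58; interest $107.00 → $6,389.58; payment $383.94 (+ $25.00 fee); balance $6,005.64
Payment period 2: opening $6,005.64; interest $103.00 → $6,108.64; payment $653.97; balance $5,454.67
Payment period 3: opening $5,454.67; interest $93.00 → $5,547.67; payment $924.00; balance $4,623.67
Payment period 4: opening $4,623.67; interest $79.00 → $4,702.67; payment $1,194.03; balance $3,508.64
Payment period 5: opening $3,508.64; interest $60.00 → $3,568.64; payment $1,464.06; balance $2,104.58
Payment period 6: opening $2,104.58; interest $36.00 → $2,140.58; payment $1,734.09; balance $406.49
Payment period 7: opening $406.49; interest $7.00 → $413.49; payment $413.49; balance $0.00

$413.49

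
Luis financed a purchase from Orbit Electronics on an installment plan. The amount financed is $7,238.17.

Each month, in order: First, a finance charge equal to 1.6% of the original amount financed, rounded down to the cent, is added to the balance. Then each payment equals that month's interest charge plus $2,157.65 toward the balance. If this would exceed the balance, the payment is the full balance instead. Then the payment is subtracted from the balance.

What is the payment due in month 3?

$2,273.46

Month 1: $7,238.17 +$115.81 interest = $7,353.98; pay $2,273.46 → $5,080.52
Month 2: $5,080.52 +$115.81 interest = $5,196.33; pay $2,273.46 → $2,922.87
Month 3: $2,922.87 +$115.81 interest = $3,038.68; pay $2,273.46 → $765.22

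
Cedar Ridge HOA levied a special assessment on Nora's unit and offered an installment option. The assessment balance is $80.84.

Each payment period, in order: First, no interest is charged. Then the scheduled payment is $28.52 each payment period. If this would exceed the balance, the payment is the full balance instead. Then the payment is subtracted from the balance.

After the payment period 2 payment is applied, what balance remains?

Payment period 1: $80.84 − $28.52 → $52.32
Payment period 2: $52.32 − $28.52 → $23.80

$23.80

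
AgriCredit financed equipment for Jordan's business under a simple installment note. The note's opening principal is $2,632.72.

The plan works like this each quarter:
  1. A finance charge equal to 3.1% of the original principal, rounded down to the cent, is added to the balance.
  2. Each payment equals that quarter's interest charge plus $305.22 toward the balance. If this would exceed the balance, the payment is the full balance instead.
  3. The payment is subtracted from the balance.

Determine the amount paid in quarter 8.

Quarter 1: $2,632.72 +$81.61 interest = $2,714.33; pay $386.83 → $2,327.50
Quarter 2: $2,327.50 +$81.61 interest = $2,409.11; pay $386.83 → $2,022.28
Quarter 3: $2,022.28 +$81.61 interest = $2,103.89; pay $386.83 → $1,717.06
Quarter 4: $1,717.06 +$81.61 interest = $1,798.67; pay $386.83 → $1,411.84
Quarter 5: $1,411.84 +$81.61 interest = $1,493.45; pay $386.83 → $1,106.62
Quarter 6: $1,106.62 +$81.61 interest = $1,188.23; pay $386.83 → $801.40
Quarter 7: $801.40 +$81.61 interest = $883.01; pay $386.83 → $496.18
Quarter 8: $496.18 +$81.61 interest = $577.79; pay $386.83 → $190.96

$386.83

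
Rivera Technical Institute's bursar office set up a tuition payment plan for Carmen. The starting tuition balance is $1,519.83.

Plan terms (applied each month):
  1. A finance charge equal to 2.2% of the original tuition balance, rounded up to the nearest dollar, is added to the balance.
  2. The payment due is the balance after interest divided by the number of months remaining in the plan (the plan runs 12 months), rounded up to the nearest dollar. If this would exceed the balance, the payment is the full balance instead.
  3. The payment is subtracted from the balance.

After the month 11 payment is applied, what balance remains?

$196.83

Month 1: $1,519.83 +$34.00 interest = $1,553.83; pay $130.00 → $1,423.83
Month 2: $1,423.83 +$34.00 interest = $1,457.83; pay $133.00 → $1,324.83
Month 3: $1,324.83 +$34.00 interest = $1,358.83; pay $136.00 → $1,222.83
Month 4: $1,222.83 +$34.00 interest = $1,256.83; pay $140.00 → $1,116.83
Month 5: $1,116.83 +$34.00 interest = $1,150.83; pay $144.00 → $1,006.83
Month 6: $1,006.83 +$34.00 interest = $1,040.83; pay $149.00 → $891.83
Month 7: $891.83 +$34.00 interest = $925.83; pay $155.00 → $770.83
Month 8: $770.83 +$34.00 interest = $804.83; pay $161.00 → $643.83
Month 9: $643.83 +$34.00 interest = $677.83; pay $170.00 → $507.83
Month 10: $507.83 +$34.00 interest = $541.83; pay $181.00 → $360.83
Month 11: $360.83 +$34.00 interest = $394.83; pay $198.00 → $196.83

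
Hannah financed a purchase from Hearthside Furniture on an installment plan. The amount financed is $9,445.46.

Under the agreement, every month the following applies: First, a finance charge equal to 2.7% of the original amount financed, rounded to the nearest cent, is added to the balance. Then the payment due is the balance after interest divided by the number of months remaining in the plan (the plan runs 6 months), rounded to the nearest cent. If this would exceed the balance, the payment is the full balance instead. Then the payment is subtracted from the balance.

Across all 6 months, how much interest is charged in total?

$1,530.18

Month 1: opening $9,445.46; interest $255.03 → $9,700.49; payment $1,616.75; balance $8,083.74
Month 2: opening $8,083.74; interest $255.03 → $8,338.77; payment $1,667.75; balance $6,671.02
Month 3: opening $6,671.02; interest $255.03 → $6,926.05; payment $1,731.51; balance $5,194.54
Month 4: opening $5,194.54; interest $255.03 → $5,449.57; payment $1,816.52; balance $3,633.05
Month 5: opening $3,633.05; interest $255.03 → $3,888.08; payment $1,944.04; balance $1,944.04
Month 6: opening $1,944.04; interest $255.03 → $2,199.07; payment $2,199.07; balance $0.00
Total interest: $255.03 + $255.03 + $255.03 + $255.03 + $255.03 + $255.03 = $1,530.18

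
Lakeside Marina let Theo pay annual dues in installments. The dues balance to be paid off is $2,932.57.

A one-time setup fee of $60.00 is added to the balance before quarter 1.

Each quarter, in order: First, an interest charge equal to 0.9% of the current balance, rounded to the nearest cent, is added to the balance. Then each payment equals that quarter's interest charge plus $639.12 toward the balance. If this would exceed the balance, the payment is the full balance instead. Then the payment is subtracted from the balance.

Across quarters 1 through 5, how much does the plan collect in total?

Quarter 1: opening $2,992.57; interest $26.93 → $3,019.50; payment $666.05; balance $2,353.45
Quarter 2: opening $2,353.45; interest $21.18 → $2,374.63; payment $660.30; balance $1,714.33
Quarter 3: opening $1,714.33; interest $15.43 → $1,729.76; payment $654.55; balance $1,075.21
Quarter 4: opening $1,075.21; interest $9.68 → $1,084.89; payment $648.80; balance $436.09
Quarter 5: opening $436.09; interest $3.92 → $440.01; payment $440.01; balance $0.00
Total paid: $3,069.71

$3,069.71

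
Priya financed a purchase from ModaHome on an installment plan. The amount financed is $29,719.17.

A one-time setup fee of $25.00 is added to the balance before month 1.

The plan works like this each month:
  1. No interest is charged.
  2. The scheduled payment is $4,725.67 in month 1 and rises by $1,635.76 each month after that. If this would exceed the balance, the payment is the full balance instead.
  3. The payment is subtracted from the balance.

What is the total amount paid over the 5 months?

Month 1: opening $29,744.17; payment $4,725.67; balance $25,018.50
Month 2: opening $25,018.50; payment $6,361.43; balance $18,657.07
Month 3: opening $18,657.07; payment $7,997.19; balance $10,659.88
Month 4: opening $10,659.88; payment $9,632.95; balance $1,026.93
Month 5: opening $1,026.93; payment $1,026.93; balance $0.00
Total paid: $29,744.17

$29,744.17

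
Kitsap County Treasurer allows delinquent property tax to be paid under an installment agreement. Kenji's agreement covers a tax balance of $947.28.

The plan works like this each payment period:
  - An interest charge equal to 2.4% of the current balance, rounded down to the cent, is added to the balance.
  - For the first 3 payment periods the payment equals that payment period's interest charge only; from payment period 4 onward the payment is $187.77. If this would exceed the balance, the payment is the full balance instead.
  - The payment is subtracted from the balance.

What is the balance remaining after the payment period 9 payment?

$0.00

# | Opening | Interest | Payment | End bal
1 | $947.28 | $22.73 | $22.73 | $947.28
2 | $947.28 | $22.73 | $22.73 | $947.28
3 | $947.28 | $22.73 | $22.73 | $947.28
4 | $947.28 | $22.73 | $187.77 | $782.24
5 | $782.24 | $18.77 | $187.77 | $613.24
6 | $613.24 | $14.71 | $187.77 | $440.18
7 | $440.18 | $10.56 | $187.77 | $262.97
8 | $262.97 | $6.31 | $187.77 | $81.51
9 | $81.51 | $1.95 | $83.46 | $0.00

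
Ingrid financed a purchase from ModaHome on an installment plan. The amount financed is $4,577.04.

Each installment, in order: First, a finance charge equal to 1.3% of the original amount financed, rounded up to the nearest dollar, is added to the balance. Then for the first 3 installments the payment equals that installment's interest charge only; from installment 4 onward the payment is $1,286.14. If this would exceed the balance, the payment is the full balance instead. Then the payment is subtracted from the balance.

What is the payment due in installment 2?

$60.00

Installment 1: $4,577.04 +$60.00 interest = $4,637.04; pay $60.00 → $4,577.04
Installment 2: $4,577.04 +$60.00 interest = $4,637.04; pay $60.00 → $4,577.04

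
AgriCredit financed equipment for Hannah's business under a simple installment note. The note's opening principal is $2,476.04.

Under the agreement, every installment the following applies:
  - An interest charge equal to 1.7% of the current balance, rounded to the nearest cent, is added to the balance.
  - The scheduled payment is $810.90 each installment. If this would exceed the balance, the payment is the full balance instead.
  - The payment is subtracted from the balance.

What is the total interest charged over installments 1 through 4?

$89.05

Installment 1: opening $2,476.04; interest $42.09 → $2,518.13; payment $810.90; balance $1,707.23
Installment 2: opening $1,707.23; interest $29.02 → $1,736.25; payment $810.90; balance $925.35
Installment 3: opening $925.35; interest $15.73 → $941.08; payment $810.90; balance $130.18
Installment 4: opening $130.18; interest $2.21 → $132.39; payment $132.39; balance $0.00
Total interest: $42.09 + $29.02 + $15.73 + $2.21 = $89.05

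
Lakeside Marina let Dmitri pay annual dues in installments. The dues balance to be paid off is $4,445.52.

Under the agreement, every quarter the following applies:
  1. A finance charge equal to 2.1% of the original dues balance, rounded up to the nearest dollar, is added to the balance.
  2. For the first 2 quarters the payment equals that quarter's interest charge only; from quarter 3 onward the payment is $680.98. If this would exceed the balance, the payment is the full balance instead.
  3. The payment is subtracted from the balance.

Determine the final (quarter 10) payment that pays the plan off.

Quarter 1: $4,445.52 +$94.00 interest = $4,539.52; pay $94.00 → $4,445.52
Quarter 2: $4,445.52 +$94.00 interest = $4,539.52; pay $94.00 → $4,445.52
Quarter 3: $4,445.52 +$94.00 interest = $4,539.52; pay $680.98 → $3,858.54
Quarter 4: $3,858.54 +$94.00 interest = $3,952.54; pay $680.98 → $3,271.56
Quarter 5: $3,271.56 +$94.00 interest = $3,365.56; pay $680.98 → $2,684.58
Quarter 6: $2,684.58 +$94.00 interest = $2,778.58; pay $680.98 → $2,097.60
Quarter 7: $2,097.60 +$94.00 interest = $2,191.60; pay $680.98 → $1,510.62
Quarter 8: $1,510.62 +$94.00 interest = $1,604.62; pay $680.98 → $923.64
Quarter 9: $923.64 +$94.00 interest = $1,017.64; pay $680.98 → $336.66
Quarter 10: $336.66 +$94.00 interest = $430.66; pay $430.66 → $0.00

$430.66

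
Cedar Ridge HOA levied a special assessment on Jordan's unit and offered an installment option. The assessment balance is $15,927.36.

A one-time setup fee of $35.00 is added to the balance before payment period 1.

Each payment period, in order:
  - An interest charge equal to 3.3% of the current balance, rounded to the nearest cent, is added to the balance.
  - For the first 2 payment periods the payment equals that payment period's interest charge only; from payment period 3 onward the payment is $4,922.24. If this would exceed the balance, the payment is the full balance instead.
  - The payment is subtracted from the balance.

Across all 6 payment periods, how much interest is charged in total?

Payment period 1: opening $15,962.36; interest $526.76 → $16,489.12; payment $526.76; balance $15,962.36
Payment period 2: opening $15,962.36; interest $526.76 → $16,489.12; payment $526.76; balance $15,962.36
Payment period 3: opening $15,962.36; interest $526.76 → $16,489.12; payment $4,922.24; balance $11,566.88
Payment period 4: opening $11,566.88; interest $381.71 → $11,948.59; payment $4,922.24; balance $7,026.35
Payment period 5: opening $7,026.35; interest $231.87 → $7,258.22; payment $4,922.24; balance $2,335.98
Payment period 6: opening $2,335.98; interest $77.09 → $2,413.07; payment $2,413.07; balance $0.00
Total interest: $526.76 + $526.76 + $526.76 + $381.71 + $231.87 + $77.09 = $2,270.95

$2,270.95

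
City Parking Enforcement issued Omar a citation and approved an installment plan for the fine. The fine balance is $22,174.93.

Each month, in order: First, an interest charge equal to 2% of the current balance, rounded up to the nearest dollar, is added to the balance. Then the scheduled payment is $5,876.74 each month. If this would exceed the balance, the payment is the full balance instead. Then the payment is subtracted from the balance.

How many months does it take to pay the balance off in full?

4

Month 1: $22,174.93 +$444.00 interest = $22,618.93; pay $5,876.74 → $16,742.19
Month 2: $16,742.19 +$335.00 interest = $17,077.19; pay $5,876.74 → $11,200.45
Month 3: $11,200.45 +$225.00 interest = $11,425.45; pay $5,876.74 → $5,548.71
Month 4: $5,548.71 +$111.00 interest = $5,659.71; pay $5,659.71 → $0.00
Balance reaches $0.00 in month 4.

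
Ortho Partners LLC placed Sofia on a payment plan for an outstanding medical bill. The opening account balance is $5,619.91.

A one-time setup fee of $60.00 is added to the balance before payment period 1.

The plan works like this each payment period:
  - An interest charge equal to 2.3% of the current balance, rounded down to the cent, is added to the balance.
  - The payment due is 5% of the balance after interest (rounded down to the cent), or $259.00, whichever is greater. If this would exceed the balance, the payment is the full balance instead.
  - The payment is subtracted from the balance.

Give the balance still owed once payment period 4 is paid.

$5,066.86

# | Opening | Interest | Payment | End bal
1 | $5,679.91 | $130.63 | $290.52 | $5,520.02
2 | $5,520.02 | $126.96 | $282.34 | $5,364.64
3 | $5,364.64 | $123.38 | $274.40 | $5,213.62
4 | $5,213.62 | $119.91 | $266.67 | $5,066.86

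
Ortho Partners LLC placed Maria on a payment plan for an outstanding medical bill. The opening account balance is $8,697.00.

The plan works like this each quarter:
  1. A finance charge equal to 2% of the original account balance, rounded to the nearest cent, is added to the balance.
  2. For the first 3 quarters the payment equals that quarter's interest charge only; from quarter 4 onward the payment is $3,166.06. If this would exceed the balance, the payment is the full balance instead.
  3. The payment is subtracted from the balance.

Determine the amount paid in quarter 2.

# | Opening | Interest | Payment | End bal
1 | $8,697.00 | $173.94 | $173.94 | $8,697.00
2 | $8,697.00 | $173.94 | $173.94 | $8,697.00

$173.94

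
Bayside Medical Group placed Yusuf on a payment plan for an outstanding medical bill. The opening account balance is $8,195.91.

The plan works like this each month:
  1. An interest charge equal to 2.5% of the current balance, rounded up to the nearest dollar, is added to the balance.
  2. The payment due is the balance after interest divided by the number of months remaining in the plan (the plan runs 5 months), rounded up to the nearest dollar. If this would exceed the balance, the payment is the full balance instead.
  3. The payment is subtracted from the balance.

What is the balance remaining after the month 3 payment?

$3,529.91

Month 1: opening $8,195.91; interest $205.00 → $8,400.91; payment $1,681.00; balance $6,719.91
Month 2: opening $6,719.91; interest $168.00 → $6,887.91; payment $1,722.00; balance $5,165.91
Month 3: opening $5,165.91; interest $130.00 → $5,295.91; payment $1,766.00; balance $3,529.91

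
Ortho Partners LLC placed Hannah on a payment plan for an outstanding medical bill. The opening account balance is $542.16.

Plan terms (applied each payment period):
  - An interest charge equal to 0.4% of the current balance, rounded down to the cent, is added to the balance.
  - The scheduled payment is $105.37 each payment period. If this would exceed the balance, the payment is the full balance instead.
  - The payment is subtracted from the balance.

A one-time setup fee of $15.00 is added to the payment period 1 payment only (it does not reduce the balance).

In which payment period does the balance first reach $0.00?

6

# | Opening | Interest | Payment | Fee | End bal
1 | $542.16 | $2.16 | $105.37 | $15.00 | $438.95
2 | $438.95 | $1.75 | $105.37 | — | $335.33
3 | $335.33 | $1.34 | $105.37 | — | $231.30
4 | $231.30 | $0.92 | $105.37 | — | $126.85
5 | $126.85 | $0.50 | $105.37 | — | $21.98
6 | $21.98 | $0.08 | $22.06 | — | $0.00
Balance reaches $0.00 in payment period 6.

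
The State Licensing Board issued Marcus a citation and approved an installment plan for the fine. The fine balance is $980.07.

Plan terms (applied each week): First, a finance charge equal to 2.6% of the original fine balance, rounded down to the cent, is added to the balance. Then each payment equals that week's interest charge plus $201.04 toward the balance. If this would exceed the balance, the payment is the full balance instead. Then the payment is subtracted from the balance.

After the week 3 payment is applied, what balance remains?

Week 1: opening $980.07; interest $25.48 → $1,005.55; payment $226.52; balance $779.03
Week 2: opening $779.03; interest $25.48 → $804.51; payment $226.52; balance $577.99
Week 3: opening $577.99; interest $25.48 → $603.47; payment $226.52; balance $376.95

$376.95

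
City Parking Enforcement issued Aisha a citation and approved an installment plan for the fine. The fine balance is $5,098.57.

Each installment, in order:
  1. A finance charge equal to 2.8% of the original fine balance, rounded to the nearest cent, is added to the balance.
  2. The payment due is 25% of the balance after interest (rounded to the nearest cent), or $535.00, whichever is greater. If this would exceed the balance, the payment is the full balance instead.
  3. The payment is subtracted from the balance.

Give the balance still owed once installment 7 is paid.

$729.27

Installment 1: $5,098.57 +$142.76 interest = $5,241.33; pay $1,310.33 → $3,931.00
Installment 2: $3,931.00 +$142.76 interest = $4,073.76; pay $1,018.44 → $3,055.32
Installment 3: $3,055.32 +$142.76 interest = $3,198.08; pay $799.52 → $2,398.56
Installment 4: $2,398.56 +$142.76 interest = $2,541.32; pay $635.33 → $1,905.99
Installment 5: $1,905.99 +$142.76 interest = $2,048.75; pay $535.00 → $1,513.75
Installment 6: $1,513.75 +$142.76 interest = $1,656.51; pay $535.00 → $1,121.51
Installment 7: $1,121.51 +$142.76 interest = $1,264.27; pay $535.00 → $729.27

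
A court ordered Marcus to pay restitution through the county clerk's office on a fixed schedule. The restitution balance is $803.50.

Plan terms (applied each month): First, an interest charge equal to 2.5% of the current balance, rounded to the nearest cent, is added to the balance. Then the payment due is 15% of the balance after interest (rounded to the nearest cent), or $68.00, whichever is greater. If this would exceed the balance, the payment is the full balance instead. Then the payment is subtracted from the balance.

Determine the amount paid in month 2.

Month 1: opening $803.50; interest $20.09 → $823.59; payment $123.54; balance $700.05
Month 2: opening $700.05; interest $17.50 → $717.55; payment $107.63; balance $609.92

$107.63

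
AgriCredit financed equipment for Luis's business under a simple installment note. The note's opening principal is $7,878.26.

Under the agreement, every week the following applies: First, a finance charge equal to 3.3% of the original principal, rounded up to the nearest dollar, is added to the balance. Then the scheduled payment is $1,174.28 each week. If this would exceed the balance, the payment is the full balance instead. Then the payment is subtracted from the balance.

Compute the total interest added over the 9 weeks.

Week 1: opening $7,878.26; interest $260.00 → $8,138.26; payment $1,174.28; balance $6,963.98
Week 2: opening $6,963.98; interest $260.00 → $7,223.98; payment $1,174.28; balance $6,049.70
Week 3: opening $6,049.70; interest $260.00 → $6,309.70; payment $1,174.28; balance $5,135.42
Week 4: opening $5,135.42; interest $260.00 → $5,395.42; payment $1,174.28; balance $4,221.14
Week 5: opening $4,221.14; interest $260.00 → $4,481.14; payment $1,174.28; balance $3,306.86
Week 6: opening $3,306.86; interest $260.00 → $3,566.86; payment $1,174.28; balance $2,392.58
Week 7: opening $2,392.58; interest $260.00 → $2,652.58; payment $1,174.28; balance $1,478.30
Week 8: opening $1,478.30; interest $260.00 → $1,738.30; payment $1,174.28; balance $564.02
Week 9: opening $564.02; interest $260.00 → $824.02; payment $824.02; balance $0.00
Total interest: $260.00 + $260.00 + $260.00 + $260.00 + $260.00 + $260.00 + $260.00 + $260.00 + $260.00 = $2,340.00

$2,340.00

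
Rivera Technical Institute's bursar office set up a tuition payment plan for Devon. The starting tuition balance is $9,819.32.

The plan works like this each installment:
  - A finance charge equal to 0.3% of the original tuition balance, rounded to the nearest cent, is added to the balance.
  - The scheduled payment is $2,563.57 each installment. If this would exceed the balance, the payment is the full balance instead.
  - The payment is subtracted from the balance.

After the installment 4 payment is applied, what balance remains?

$0.00

Installment 1: $9,819.32 +$29.46 interest = $9,848.78; pay $2,563.57 → $7,285.21
Installment 2: $7,285.21 +$29.46 interest = $7,314.67; pay $2,563.57 → $4,751.10
Installment 3: $4,751.10 +$29.46 interest = $4,780.56; pay $2,563.57 → $2,216.99
Installment 4: $2,216.99 +$29.46 interest = $2,246.45; pay $2,246.45 → $0.00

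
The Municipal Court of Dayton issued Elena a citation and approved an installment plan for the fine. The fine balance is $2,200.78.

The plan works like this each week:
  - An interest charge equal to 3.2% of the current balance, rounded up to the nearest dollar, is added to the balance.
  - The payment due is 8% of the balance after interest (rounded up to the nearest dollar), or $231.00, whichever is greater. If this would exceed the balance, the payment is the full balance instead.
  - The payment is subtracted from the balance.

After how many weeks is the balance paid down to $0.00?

Week 1: $2,200.78 +$71.00 interest = $2,271.78; pay $231.00 → $2,040.78
Week 2: $2,040.78 +$66.00 interest = $2,106.78; pay $231.00 → $1,875.78
Week 3: $1,875.78 +$61.00 interest = $1,936.78; pay $231.00 → $1,705.78
Week 4: $1,705.78 +$55.00 interest = $1,760.78; pay $231.00 → $1,529.78
Week 5: $1,529.78 +$49.00 interest = $1,578.78; pay $231.00 → $1,347.78
Week 6: $1,347.78 +$44.00 interest = $1,391.78; pay $231.00 → $1,160.78
Week 7: $1,160.78 +$38.00 interest = $1,198.78; pay $231.00 → $967.78
Week 8: $967.78 +$31.00 interest = $998.78; pay $231.00 → $767.78
Week 9: $767.78 +$25.00 interest = $792.78; pay $231.00 → $561.78
Week 10: $561.78 +$18.00 interest = $579.78; pay $231.00 → $348.78
Week 11: $348.78 +$12.00 interest = $360.78; pay $231.00 → $129.78
Week 12: $129.78 +$5.00 interest = $134.78; pay $134.78 → $0.00
Balance reaches $0.00 in week 12.

12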